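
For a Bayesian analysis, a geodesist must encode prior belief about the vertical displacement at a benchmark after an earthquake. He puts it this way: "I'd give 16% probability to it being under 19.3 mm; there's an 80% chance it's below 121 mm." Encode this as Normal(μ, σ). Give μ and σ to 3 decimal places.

μ = 74.383, σ = 55.390

The p-quantile of Normal(μ,σ) is μ + z_p·σ, with z_{0.16} = -0.9945 and z_{0.8} = 0.8416.
Eliminate σ: μ = (z₂·x₁ − z₁·x₂)/(z₂ − z₁) = (0.8416·19.3 − (-0.9945)·121)/1.836 = 74.383.
Then σ = (x₂ − x₁)/(z₂ − z₁) = (121 − 19.3)/1.836 = 55.390.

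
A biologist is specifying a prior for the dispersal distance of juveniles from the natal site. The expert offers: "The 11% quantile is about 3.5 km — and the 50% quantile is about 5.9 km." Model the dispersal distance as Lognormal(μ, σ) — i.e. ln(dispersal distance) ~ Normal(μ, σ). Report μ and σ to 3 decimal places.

μ ≈ 1.775, σ ≈ 0.426

If T ~ Lognormal(μ,σ) then ln T ~ Normal(μ,σ), so the p-quantile of ln T is μ + z_p·σ.
ln(3.5) = 1.253 and ln(5.9) = 1.775; z_{0.11} = -1.227, z_{0.5} = 0.
σ = (1.775 − 1.253)/(0 − (-1.227)) = 0.426.
μ = 1.253 − (-1.227)·0.426 = 1.775.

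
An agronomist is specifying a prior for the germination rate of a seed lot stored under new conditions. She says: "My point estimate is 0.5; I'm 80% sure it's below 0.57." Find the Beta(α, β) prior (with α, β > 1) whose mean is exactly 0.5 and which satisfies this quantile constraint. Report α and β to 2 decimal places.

With mean 0.5 fixed, write α = 0.5s, β = 0.5s where s = α+β.
Need P(θ < 0.57) = 0.8 under Beta(0.5s, 0.5s). Normal approximation: (q−m)/√(m(1−m)/s) ≈ z_{0.8} = 0.842, so s ≈ 0.5·0.5·(0.842)²/(0.57−0.5)² = 36.1.
At s = 36.1: P(θ<0.57) ≈ 0.800. Adjusting to match 0.8 gives s ≈ 36.28.
So α = 0.5·36.28 ≈ 18.14, β = 0.5·36.28 ≈ 18.14.

α ≈ 18.14, β ≈ 18.14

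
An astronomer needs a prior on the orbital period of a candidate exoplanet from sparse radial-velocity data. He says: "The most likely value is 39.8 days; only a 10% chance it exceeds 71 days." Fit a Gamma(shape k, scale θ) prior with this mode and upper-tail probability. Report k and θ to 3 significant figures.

k ≈ 6.68, θ ≈ 7.01

Gamma(k,θ) with k>1 has mode (k−1)θ, so θ = 39.8/(k−1).
Need P(X < 71) = 0.9 with θ tied to k this way. Start at k = 2, θ = 39.8: P(X<71) ≈ 0.532.
Too low — raise k to concentrate. Iterating converges to k ≈ 6.68.
Then θ = 39.8/(6.68−1) ≈ 7.01.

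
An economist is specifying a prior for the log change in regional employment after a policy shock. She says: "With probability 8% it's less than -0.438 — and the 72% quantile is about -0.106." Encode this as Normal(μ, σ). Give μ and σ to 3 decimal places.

For Normal(μ,σ), the p-quantile is μ + z_p·σ. Here z_{0.08} = -1.405, z_{0.72} = 0.5828.
So -0.438 = μ − 1.405σ and -0.106 = μ + 0.5828σ.
Subtracting: σ = (-0.106 − -0.438)/(0.5828 − (-1.405)) = 0.167.
Then μ = -0.438 − (-1.405)·0.167 = -0.203.

μ = -0.203, σ = 0.167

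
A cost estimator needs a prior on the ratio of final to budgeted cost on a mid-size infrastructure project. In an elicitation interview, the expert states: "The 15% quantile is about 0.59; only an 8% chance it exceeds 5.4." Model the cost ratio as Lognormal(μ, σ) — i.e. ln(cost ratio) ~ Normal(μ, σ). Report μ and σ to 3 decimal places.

μ ≈ 0.412, σ ≈ 0.907

If T ~ Lognormal(μ,σ) then ln T ~ Normal(μ,σ), so the p-quantile of ln T is μ + z_p·σ.
ln(0.59) = -0.5276 and ln(5.4) = 1.686; z_{0.15} = -1.036, z_{0.92} = 1.405.
σ = (1.686 − -0.5276)/(1.405 − (-1.036)) = 0.907.
μ = -0.5276 − (-1.036)·0.907 = 0.412.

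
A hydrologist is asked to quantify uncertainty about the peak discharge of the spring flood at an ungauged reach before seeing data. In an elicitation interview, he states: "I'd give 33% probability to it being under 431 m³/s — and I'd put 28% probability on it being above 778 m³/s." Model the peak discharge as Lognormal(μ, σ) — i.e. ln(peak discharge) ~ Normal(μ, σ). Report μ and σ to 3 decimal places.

μ ≈ 6.320, σ ≈ 0.577

If T ~ Lognormal(μ,σ) then ln T ~ Normal(μ,σ), so the p-quantile of ln T is μ + z_p·σ.
ln(431) = 6.066 and ln(778) = 6.657; z_{0.33} = -0.4399, z_{0.72} = 0.5828.
σ = (6.657 − 6.066)/(0.5828 − (-0.4399)) = 0.577.
μ = 6.066 − (-0.4399)·0.577 = 6.320.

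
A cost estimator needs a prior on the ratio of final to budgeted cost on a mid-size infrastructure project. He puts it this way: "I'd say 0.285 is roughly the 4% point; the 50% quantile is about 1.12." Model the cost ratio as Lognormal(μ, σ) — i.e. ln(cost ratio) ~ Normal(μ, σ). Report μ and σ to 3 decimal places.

μ ≈ 0.113, σ ≈ 0.782

If T ~ Lognormal(μ,σ) then ln T ~ Normal(μ,σ), so the p-quantile of ln T is μ + z_p·σ.
ln(0.285) = -1.255 and ln(1.12) = 0.1133; z_{0.04} = -1.751, z_{0.5} = 0.
σ = (0.1133 − -1.255)/(0 − (-1.751)) = 0.782.
μ = -1.255 − (-1.751)·0.782 = 0.113.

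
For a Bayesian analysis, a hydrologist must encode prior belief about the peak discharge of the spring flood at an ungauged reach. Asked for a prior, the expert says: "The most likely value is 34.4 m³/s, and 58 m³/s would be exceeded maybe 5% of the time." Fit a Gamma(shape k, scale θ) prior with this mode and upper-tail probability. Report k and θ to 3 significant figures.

k ≈ 11.2, θ ≈ 3.36

Gamma(k,θ) with k>1 has mode (k−1)θ, so θ = 34.4/(k−1).
Need P(X < 58) = 0.95 with θ tied to k this way. Start at k = 2, θ = 34.4: P(X<58) ≈ 0.502.
Too low — raise k to concentrate. Iterating converges to k ≈ 11.2.
Then θ = 34.4/(11.2−1) ≈ 3.36.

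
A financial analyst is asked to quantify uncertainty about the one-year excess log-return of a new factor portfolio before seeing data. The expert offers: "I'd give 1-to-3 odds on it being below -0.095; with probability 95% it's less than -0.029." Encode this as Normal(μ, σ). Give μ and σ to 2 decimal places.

The p-quantile of Normal(μ,σ) is μ + z_p·σ, with z_{0.25} = -0.6745 and z_{0.95} = 1.645.
Eliminate σ: μ = (z₂·x₁ − z₁·x₂)/(z₂ − z₁) = (1.645·-0.095 − (-0.6745)·-0.029)/2.319 = -0.08.
Then σ = (x₂ − x₁)/(z₂ − z₁) = (-0.029 − -0.095)/2.319 = 0.03.

μ = -0.08, σ = 0.03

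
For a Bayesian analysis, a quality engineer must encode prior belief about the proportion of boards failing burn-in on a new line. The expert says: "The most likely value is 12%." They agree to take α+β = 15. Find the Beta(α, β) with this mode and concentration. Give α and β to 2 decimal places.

For α,β > 1 the Beta mode is (α−1)/(α+β−2). With α+β = 15, the mode is (α−1)/13.
Set (α−1)/13 = 0.12 → α = 1 + 0.12·13 = 2.56.
β = 15 − α = 12.44.

α = 2.56, β = 12.44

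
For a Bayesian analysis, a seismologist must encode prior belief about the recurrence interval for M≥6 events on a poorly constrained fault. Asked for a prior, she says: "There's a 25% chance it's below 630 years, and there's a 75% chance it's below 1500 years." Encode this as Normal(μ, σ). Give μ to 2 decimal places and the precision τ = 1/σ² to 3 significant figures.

The p-quantile of Normal(μ,σ) is μ + z_p·σ, with z_{0.25} = -0.6745 and z_{0.75} = 0.6745.
Eliminate σ: μ = (z₂·x₁ − z₁·x₂)/(z₂ − z₁) = (0.6745·630 − (-0.6745)·1500)/1.349 = 1065.00.
Then σ = (x₂ − x₁)/(z₂ − z₁) = (1500 − 630)/1.349 = 644.93.
Precision τ = 1/σ² = 1/644.9² = 2.4e-06.

μ = 1065.00, τ = 2.4e-06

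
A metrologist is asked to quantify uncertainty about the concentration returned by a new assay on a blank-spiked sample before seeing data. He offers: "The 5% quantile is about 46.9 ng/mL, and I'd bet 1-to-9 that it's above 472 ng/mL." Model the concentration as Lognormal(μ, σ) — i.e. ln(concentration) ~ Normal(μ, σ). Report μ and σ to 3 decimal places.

μ ≈ 5.146, σ ≈ 0.789

If T ~ Lognormal(μ,σ) then ln T ~ Normal(μ,σ), so the p-quantile of ln T is μ + z_p·σ.
ln(46.9) = 3.848 and ln(472) = 6.157; z_{0.05} = -1.645, z_{0.9} = 1.282.
σ = (6.157 − 3.848)/(1.282 − (-1.645)) = 0.789.
μ = 3.848 − (-1.645)·0.789 = 5.146.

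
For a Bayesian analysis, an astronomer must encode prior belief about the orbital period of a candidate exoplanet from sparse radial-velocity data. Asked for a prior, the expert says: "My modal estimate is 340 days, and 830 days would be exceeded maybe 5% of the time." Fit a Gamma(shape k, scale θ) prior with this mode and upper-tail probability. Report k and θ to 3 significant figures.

Gamma(k,θ) with k>1 has mode (k−1)θ, so θ = 340/(k−1).
Need P(X < 830) = 0.95 with θ tied to k this way. Start at k = 2, θ = 340: P(X<830) ≈ 0.700.
Too low — raise k to concentrate. Iterating converges to k ≈ 4.42.
Then θ = 340/(4.42−1) ≈ 99.5.

k ≈ 4.42, θ ≈ 99.5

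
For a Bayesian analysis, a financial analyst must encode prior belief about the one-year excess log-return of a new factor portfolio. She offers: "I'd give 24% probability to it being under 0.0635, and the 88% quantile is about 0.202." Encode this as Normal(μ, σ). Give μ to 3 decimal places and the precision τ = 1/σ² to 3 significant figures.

μ = 0.115, τ = 185

For Normal(μ,σ), the p-quantile is μ + z_p·σ. Here z_{0.24} = -0.7063, z_{0.88} = 1.175.
So 0.0635 = μ − 0.7063σ and 0.202 = μ + 1.175σ.
Subtracting: σ = (0.202 − 0.0635)/(1.175 − (-0.7063)) = 0.074.
Then μ = 0.0635 − (-0.7063)·0.074 = 0.115.
Precision τ = 1/σ² = 1/0.07362² = 185.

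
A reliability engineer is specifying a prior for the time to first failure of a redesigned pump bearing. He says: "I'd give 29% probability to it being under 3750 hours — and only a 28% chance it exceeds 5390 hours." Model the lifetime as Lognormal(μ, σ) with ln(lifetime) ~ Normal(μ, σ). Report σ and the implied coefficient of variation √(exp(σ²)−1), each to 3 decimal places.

σ ≈ 0.319, CV ≈ 0.328

If T ~ Lognormal(μ,σ) then ln T ~ Normal(μ,σ), so the p-quantile of ln T is μ + z_p·σ.
ln(3750) = 8.23 and ln(5390) = 8.592; z_{0.29} = -0.5534, z_{0.72} = 0.5828.
σ = (8.592 − 8.23)/(0.5828 − (-0.5534)) = 0.319.
μ = 8.23 − (-0.5534)·0.319 = 8.406.
CV = √(exp(σ²)−1) = √(exp(0.1019)−1) = 0.328.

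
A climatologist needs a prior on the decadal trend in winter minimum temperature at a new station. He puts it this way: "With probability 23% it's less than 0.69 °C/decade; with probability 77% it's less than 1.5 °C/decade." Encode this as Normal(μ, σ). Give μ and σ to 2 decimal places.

The p-quantile of Normal(μ,σ) is μ + z_p·σ, with z_{0.23} = -0.7388 and z_{0.77} = 0.7388.
Eliminate σ: μ = (z₂·x₁ − z₁·x₂)/(z₂ − z₁) = (0.7388·0.69 − (-0.7388)·1.5)/1.478 = 1.09.
Then σ = (x₂ − x₁)/(z₂ − z₁) = (1.5 − 0.69)/1.478 = 0.55.

μ = 1.09, σ = 0.55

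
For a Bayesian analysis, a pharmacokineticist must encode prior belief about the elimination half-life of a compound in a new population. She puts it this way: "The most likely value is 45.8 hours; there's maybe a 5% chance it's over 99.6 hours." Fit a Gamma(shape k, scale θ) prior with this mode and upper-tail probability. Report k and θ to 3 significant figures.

Gamma(k,θ) with k>1 has mode (k−1)θ, so θ = 45.8/(k−1).
Need P(X < 99.6) = 0.95 with θ tied to k this way. Start at k = 2, θ = 45.8: P(X<99.6) ≈ 0.639.
Too low — raise k to concentrate. Iterating converges to k ≈ 5.56.
Then θ = 45.8/(5.56−1) ≈ 10.

k ≈ 5.56, θ ≈ 10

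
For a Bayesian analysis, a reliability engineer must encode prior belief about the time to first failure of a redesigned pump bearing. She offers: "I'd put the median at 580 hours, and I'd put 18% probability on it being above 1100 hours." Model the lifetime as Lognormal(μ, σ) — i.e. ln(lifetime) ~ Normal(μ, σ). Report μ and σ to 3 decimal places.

μ ≈ 6.363, σ ≈ 0.699

If T ~ Lognormal(μ,σ) then ln T ~ Normal(μ,σ), so the p-quantile of ln T is μ + z_p·σ.
ln(580) = 6.363 and ln(1100) = 7.003; z_{0.5} = 0, z_{0.82} = 0.9154.
σ = (7.003 − 6.363)/(0.9154 − (0)) = 0.699.
μ = 6.363 − (0)·0.699 = 6.363.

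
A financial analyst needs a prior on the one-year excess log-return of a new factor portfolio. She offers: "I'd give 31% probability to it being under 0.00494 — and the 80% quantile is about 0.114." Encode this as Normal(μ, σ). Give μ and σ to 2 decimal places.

μ = 0.05, σ = 0.08

For Normal(μ,σ), the p-quantile is μ + z_p·σ. Here z_{0.31} = -0.4959, z_{0.8} = 0.8416.
So 0.00494 = μ − 0.4959σ and 0.114 = μ + 0.8416σ.
Subtracting: σ = (0.114 − 0.00494)/(0.8416 − (-0.4959)) = 0.08.
Then μ = 0.00494 − (-0.4959)·0.08 = 0.05.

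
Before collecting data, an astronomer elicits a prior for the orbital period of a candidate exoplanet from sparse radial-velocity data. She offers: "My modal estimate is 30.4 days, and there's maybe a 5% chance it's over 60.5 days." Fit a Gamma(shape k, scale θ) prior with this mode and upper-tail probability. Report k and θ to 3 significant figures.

Gamma(k,θ) with k>1 has mode (k−1)θ, so θ = 30.4/(k−1).
Need P(X < 60.5) = 0.95 with θ tied to k this way. Start at k = 2, θ = 30.4: P(X<60.5) ≈ 0.591.
Too low — raise k to concentrate. Iterating converges to k ≈ 6.85.
Then θ = 30.4/(6.85−1) ≈ 5.19.

k ≈ 6.85, θ ≈ 5.19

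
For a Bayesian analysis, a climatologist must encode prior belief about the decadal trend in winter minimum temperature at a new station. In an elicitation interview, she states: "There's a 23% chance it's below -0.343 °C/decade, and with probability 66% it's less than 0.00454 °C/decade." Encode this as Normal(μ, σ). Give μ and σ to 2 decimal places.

The p-quantile of Normal(μ,σ) is μ + z_p·σ, with z_{0.23} = -0.7388 and z_{0.66} = 0.4125.
Eliminate σ: μ = (z₂·x₁ − z₁·x₂)/(z₂ − z₁) = (0.4125·-0.343 − (-0.7388)·0.00454)/1.151 = -0.12.
Then σ = (x₂ − x₁)/(z₂ − z₁) = (0.00454 − -0.343)/1.151 = 0.30.

μ = -0.12, σ = 0.30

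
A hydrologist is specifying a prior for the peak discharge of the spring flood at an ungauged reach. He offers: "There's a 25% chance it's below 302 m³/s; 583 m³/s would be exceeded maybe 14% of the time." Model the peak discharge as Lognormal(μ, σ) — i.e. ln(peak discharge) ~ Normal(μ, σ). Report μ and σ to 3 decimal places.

μ ≈ 5.963, σ ≈ 0.375

If T ~ Lognormal(μ,σ) then ln T ~ Normal(μ,σ), so the p-quantile of ln T is μ + z_p·σ.
ln(302) = 5.71 and ln(583) = 6.368; z_{0.25} = -0.6745, z_{0.86} = 1.08.
σ = (6.368 − 5.71)/(1.08 − (-0.6745)) = 0.375.
μ = 5.71 − (-0.6745)·0.375 = 5.963.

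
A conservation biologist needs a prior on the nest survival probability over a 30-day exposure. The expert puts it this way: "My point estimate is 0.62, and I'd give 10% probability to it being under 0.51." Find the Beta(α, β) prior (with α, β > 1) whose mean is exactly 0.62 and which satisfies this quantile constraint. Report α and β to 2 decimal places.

With mean 0.62 fixed, write α = 0.62s, β = 0.38s where s = α+β.
Need P(θ < 0.51) = 0.1 under Beta(0.62s, 0.38s). Normal approximation: (q−m)/√(m(1−m)/s) ≈ z_{0.1} = -1.28, so s ≈ 0.62·0.38·(-1.28)²/(0.51−0.62)² = 32.0.
At s = 32.0: P(θ<0.51) ≈ 0.102. Adjusting to match 0.1 gives s ≈ 32.55.
So α = 0.62·32.55 ≈ 20.18, β = 0.38·32.55 ≈ 12.37.

α ≈ 20.18, β ≈ 12.37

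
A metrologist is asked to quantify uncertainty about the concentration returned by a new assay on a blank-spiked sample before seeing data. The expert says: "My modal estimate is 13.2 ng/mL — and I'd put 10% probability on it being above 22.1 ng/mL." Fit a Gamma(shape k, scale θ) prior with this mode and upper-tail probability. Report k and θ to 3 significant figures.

k ≈ 8.12, θ ≈ 1.86

Gamma(k,θ) with k>1 has mode (k−1)θ, so θ = 13.2/(k−1).
Need P(X < 22.1) = 0.9 with θ tied to k this way. Start at k = 2, θ = 13.2: P(X<22.1) ≈ 0.499.
Too low — raise k to concentrate. Iterating converges to k ≈ 8.12.
Then θ = 13.2/(8.12−1) ≈ 1.86.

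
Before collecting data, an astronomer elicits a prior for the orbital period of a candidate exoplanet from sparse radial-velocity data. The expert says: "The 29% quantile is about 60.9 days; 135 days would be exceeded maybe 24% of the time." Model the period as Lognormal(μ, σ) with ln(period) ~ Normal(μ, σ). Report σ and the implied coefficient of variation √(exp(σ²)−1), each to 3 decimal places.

If T ~ Lognormal(μ,σ) then ln T ~ Normal(μ,σ), so the p-quantile of ln T is μ + z_p·σ.
ln(60.9) = 4.109 and ln(135) = 4.905; z_{0.29} = -0.5534, z_{0.76} = 0.7063.
σ = (4.905 − 4.109)/(0.7063 − (-0.5534)) = 0.632.
μ = 4.109 − (-0.5534)·0.632 = 4.459.
CV = √(exp(σ²)−1) = √(exp(0.3993)−1) = 0.701.

σ ≈ 0.632, CV ≈ 0.701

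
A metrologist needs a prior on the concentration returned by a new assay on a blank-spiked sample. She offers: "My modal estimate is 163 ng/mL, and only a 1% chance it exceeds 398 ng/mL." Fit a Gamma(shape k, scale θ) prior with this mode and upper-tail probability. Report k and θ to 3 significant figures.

Gamma(k,θ) with k>1 has mode (k−1)θ, so θ = 163/(k−1).
Need P(X < 398) = 0.99 with θ tied to k this way. Start at k = 2, θ = 163: P(X<398) ≈ 0.701.
Too low — raise k to concentrate. Iterating converges to k ≈ 6.92.
Then θ = 163/(6.92−1) ≈ 27.5.

k ≈ 6.92, θ ≈ 27.5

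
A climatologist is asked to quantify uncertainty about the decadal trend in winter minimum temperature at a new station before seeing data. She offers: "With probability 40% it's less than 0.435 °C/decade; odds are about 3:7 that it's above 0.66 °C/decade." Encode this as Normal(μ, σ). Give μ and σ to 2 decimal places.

For Normal(μ,σ), the p-quantile is μ + z_p·σ. Here z_{0.4} = -0.2533, z_{0.7} = 0.5244.
So 0.435 = μ − 0.2533σ and 0.66 = μ + 0.5244σ.
Subtracting: σ = (0.66 − 0.435)/(0.5244 − (-0.2533)) = 0.29.
Then μ = 0.435 − (-0.2533)·0.29 = 0.51.

μ = 0.51, σ = 0.29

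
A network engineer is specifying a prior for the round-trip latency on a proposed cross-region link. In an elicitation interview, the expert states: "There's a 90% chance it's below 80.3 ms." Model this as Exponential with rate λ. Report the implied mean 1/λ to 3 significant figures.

P(T < 80.3) = 1 − e^(−λ·80.3) = 0.9, so λ = −ln(1−0.9)/80.3 = −ln(0.1)/80.3 = 0.0287.
Mean = 1/λ = 34.9 ms.

mean ≈ 34.9 ms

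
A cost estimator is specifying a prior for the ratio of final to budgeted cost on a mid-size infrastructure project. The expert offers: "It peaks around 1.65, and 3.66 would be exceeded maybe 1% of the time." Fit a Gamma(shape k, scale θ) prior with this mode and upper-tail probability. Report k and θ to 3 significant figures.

k ≈ 8.58, θ ≈ 0.218

Gamma(k,θ) with k>1 has mode (k−1)θ, so θ = 1.65/(k−1).
Need P(X < 3.66) = 0.99 with θ tied to k this way. Start at k = 2, θ = 1.65: P(X<3.66) ≈ 0.650.
Too low — raise k to concentrate. Iterating converges to k ≈ 8.58.
Then θ = 1.65/(8.58−1) ≈ 0.218.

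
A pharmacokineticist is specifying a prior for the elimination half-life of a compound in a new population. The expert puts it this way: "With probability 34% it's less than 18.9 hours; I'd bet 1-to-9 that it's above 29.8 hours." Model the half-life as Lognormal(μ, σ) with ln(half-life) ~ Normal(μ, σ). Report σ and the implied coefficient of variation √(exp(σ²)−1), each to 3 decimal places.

σ ≈ 0.269, CV ≈ 0.274

If T ~ Lognormal(μ,σ) then ln T ~ Normal(μ,σ), so the p-quantile of ln T is μ + z_p·σ.
ln(18.9) = 2.939 and ln(29.8) = 3.395; z_{0.34} = -0.4125, z_{0.9} = 1.282.
σ = (3.395 − 2.939)/(1.282 − (-0.4125)) = 0.269.
μ = 2.939 − (-0.4125)·0.269 = 3.050.
CV = √(exp(σ²)−1) = √(exp(0.0723)−1) = 0.274.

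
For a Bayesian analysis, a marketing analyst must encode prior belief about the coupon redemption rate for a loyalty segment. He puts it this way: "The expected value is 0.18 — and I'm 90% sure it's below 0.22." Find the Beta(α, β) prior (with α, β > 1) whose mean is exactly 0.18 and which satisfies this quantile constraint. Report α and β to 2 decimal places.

α ≈ 28.30, β ≈ 128.94

With mean 0.18 fixed, write α = 0.18s, β = 0.82s where s = α+β.
Need P(θ < 0.22) = 0.9 under Beta(0.18s, 0.82s). Normal approximation: (q−m)/√(m(1−m)/s) ≈ z_{0.9} = 1.28, so s ≈ 0.18·0.82·(1.28)²/(0.22−0.18)² = 151.5.
At s = 151.5: P(θ<0.22) ≈ 0.896. Adjusting to match 0.9 gives s ≈ 157.24.
So α = 0.18·157.24 ≈ 28.30, β = 0.82·157.24 ≈ 128.94.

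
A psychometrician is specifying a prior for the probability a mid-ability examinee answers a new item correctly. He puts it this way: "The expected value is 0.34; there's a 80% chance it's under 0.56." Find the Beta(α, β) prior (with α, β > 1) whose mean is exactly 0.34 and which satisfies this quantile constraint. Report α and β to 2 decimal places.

α ≈ 1.03, β ≈ 2.01

With mean 0.34 fixed, write α = 0.34s, β = 0.66s where s = α+β.
Need P(θ < 0.56) = 0.8 under Beta(0.34s, 0.66s). Normal approximation: (q−m)/√(m(1−m)/s) ≈ z_{0.8} = 0.842, so s ≈ 0.34·0.66·(0.842)²/(0.56−0.34)² = 3.3.
At s = 3.3: P(θ<0.56) ≈ 0.808. Adjusting to match 0.8 gives s ≈ 3.04.
So α = 0.34·3.04 ≈ 1.03, β = 0.66·3.04 ≈ 2.01.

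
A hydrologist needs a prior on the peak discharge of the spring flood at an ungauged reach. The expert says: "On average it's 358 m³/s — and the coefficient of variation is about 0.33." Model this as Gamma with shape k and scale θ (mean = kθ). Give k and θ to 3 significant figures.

For Gamma(k, scale θ): mean = kθ, variance = kθ², so CV = 1/√k.
CV = 0.33, hence k = 1/CV² = 9.18.
Then θ = mean/k = 358/9.18 = 39.

k ≈ 9.18, θ ≈ 39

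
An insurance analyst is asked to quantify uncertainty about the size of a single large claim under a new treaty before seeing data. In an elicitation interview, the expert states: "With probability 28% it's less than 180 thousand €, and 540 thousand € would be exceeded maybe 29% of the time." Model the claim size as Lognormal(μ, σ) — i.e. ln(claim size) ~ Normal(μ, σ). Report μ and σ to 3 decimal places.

If T ~ Lognormal(μ,σ) then ln T ~ Normal(μ,σ), so the p-quantile of ln T is μ + z_p·σ.
ln(180) = 5.193 and ln(540) = 6.292; z_{0.28} = -0.5828, z_{0.71} = 0.5534.
σ = (6.292 − 5.193)/(0.5534 − (-0.5828)) = 0.967.
μ = 5.193 − (-0.5828)·0.967 = 5.757.

μ ≈ 5.757, σ ≈ 0.967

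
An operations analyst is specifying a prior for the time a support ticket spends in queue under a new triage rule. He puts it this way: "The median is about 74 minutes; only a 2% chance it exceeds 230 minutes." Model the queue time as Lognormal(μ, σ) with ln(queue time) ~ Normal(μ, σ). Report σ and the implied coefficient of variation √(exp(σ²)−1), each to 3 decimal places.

If T ~ Lognormal(μ,σ) then ln T ~ Normal(μ,σ), so the p-quantile of ln T is μ + z_p·σ.
ln(74) = 4.304 and ln(230) = 5.438; z_{0.5} = 0, z_{0.98} = 2.054.
σ = (5.438 − 4.304)/(2.054 − (0)) = 0.552.
μ = 4.304 − (0)·0.552 = 4.304.
CV = √(exp(σ²)−1) = √(exp(0.3049)−1) = 0.597.

σ ≈ 0.552, CV ≈ 0.597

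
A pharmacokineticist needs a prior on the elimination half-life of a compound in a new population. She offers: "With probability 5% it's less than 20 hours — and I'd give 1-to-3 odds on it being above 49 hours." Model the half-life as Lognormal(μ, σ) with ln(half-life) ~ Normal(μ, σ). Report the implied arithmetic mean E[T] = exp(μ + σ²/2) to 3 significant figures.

If T ~ Lognormal(μ,σ) then ln T ~ Normal(μ,σ), so the p-quantile of ln T is μ + z_p·σ.
ln(20) = 2.996 and ln(49) = 3.892; z_{0.05} = -1.645, z_{0.75} = 0.6745.
σ = (3.892 − 2.996)/(0.6745 − (-1.645)) = 0.386.
μ = 2.996 − (-1.645)·0.386 = 3.631.
E[T] = exp(μ + σ²/2) = exp(3.631 + 0.0746) = 40.7 hours.

E[T] ≈ 40.7 hours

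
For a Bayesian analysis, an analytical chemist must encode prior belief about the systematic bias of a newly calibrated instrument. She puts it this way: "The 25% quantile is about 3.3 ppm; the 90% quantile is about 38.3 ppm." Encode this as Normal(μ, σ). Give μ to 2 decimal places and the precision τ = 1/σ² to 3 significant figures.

μ = 15.37, τ = 0.00312

For Normal(μ,σ), the p-quantile is μ + z_p·σ. Here z_{0.25} = -0.6745, z_{0.9} = 1.282.
So 3.3 = μ − 0.6745σ and 38.3 = μ + 1.282σ.
Subtracting: σ = (38.3 − 3.3)/(1.282 − (-0.6745)) = 17.89.
Then μ = 3.3 − (-0.6745)·17.89 = 15.37.
Precision τ = 1/σ² = 1/17.89² = 0.00312.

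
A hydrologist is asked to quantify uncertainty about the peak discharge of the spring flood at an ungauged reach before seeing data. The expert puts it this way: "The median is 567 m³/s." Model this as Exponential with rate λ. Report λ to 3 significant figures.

Exponential median = ln 2 / λ, so λ = ln 2 / 567.0 = 0.00122.

λ ≈ 0.00122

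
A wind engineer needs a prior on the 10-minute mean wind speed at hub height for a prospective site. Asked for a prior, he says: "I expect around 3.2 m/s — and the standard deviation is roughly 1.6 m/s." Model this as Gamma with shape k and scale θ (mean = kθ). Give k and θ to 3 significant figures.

For Gamma(k, scale θ): mean = kθ, variance = kθ², so CV = 1/√k.
CV = SD/mean = 1.6/3.2 = 0.5, hence k = 1/CV² = 4.
Then θ = mean/k = 3.2/4 = 0.8.

k ≈ 4, θ ≈ 0.8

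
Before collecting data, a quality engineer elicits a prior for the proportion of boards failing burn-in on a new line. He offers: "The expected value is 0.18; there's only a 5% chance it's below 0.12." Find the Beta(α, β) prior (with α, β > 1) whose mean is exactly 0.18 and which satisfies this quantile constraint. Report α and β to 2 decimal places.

α ≈ 17.40, β ≈ 79.25

With mean 0.18 fixed, write α = 0.18s, β = 0.82s where s = α+β.
Need P(θ < 0.12) = 0.05 under Beta(0.18s, 0.82s). Normal approximation: (q−m)/√(m(1−m)/s) ≈ z_{0.05} = -1.64, so s ≈ 0.18·0.82·(-1.64)²/(0.12−0.18)² = 110.9.
At s = 110.9: P(θ<0.12) ≈ 0.038. Adjusting to match 0.05 gives s ≈ 96.64.
So α = 0.18·96.64 ≈ 17.40, β = 0.82·96.64 ≈ 79.25.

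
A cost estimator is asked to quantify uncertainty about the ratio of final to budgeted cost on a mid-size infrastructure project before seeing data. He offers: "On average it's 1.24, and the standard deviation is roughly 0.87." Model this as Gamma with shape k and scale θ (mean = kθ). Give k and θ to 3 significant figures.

k ≈ 2.03, θ ≈ 0.61

For Gamma(k, scale θ): mean = kθ, variance = kθ², so CV = 1/√k.
CV = SD/mean = 0.87/1.24 = 0.7016, hence k = 1/CV² = 2.03.
Then θ = mean/k = 1.24/2.03 = 0.61.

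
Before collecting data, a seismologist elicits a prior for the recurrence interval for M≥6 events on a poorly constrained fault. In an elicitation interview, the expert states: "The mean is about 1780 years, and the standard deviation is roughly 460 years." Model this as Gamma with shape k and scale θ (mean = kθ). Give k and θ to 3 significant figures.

k ≈ 15, θ ≈ 119

For Gamma(k, scale θ): mean = kθ, variance = kθ², so CV = 1/√k.
CV = SD/mean = 460/1780 = 0.2584, hence k = 1/CV² = 15.
Then θ = mean/k = 1780/15 = 119.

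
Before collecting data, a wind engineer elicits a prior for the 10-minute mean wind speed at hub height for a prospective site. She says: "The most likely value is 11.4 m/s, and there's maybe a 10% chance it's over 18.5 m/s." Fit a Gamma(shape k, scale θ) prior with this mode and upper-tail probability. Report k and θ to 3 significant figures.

Gamma(k,θ) with k>1 has mode (k−1)θ, so θ = 11.4/(k−1).
Need P(X < 18.5) = 0.9 with θ tied to k this way. Start at k = 2, θ = 11.4: P(X<18.5) ≈ 0.482.
Too low — raise k to concentrate. Iterating converges to k ≈ 9.03.
Then θ = 11.4/(9.03−1) ≈ 1.42.

k ≈ 9.03, θ ≈ 1.42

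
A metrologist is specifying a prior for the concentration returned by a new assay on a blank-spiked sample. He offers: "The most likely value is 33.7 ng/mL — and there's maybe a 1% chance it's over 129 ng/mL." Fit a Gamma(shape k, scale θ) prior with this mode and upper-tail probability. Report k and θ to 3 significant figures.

Gamma(k,θ) with k>1 has mode (k−1)θ, so θ = 33.7/(k−1).
Need P(X < 129) = 0.99 with θ tied to k this way. Start at k = 2, θ = 33.7: P(X<129) ≈ 0.895.
Too low — raise k to concentrate. Iterating converges to k ≈ 3.35.
Then θ = 33.7/(3.35−1) ≈ 14.4.

k ≈ 3.35, θ ≈ 14.4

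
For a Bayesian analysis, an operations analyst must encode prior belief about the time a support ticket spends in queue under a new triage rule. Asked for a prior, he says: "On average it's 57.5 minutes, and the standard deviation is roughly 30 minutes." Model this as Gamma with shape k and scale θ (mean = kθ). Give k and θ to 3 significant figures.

For Gamma(k, scale θ): mean = kθ, variance = kθ², so CV = 1/√k.
CV = SD/mean = 30/57.5 = 0.5217, hence k = 1/CV² = 3.67.
Then θ = mean/k = 57.5/3.67 = 15.7.

k ≈ 3.67, θ ≈ 15.7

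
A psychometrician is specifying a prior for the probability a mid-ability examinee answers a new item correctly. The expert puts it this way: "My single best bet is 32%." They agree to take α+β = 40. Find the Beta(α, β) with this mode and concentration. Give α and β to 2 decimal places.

For α,β > 1 the Beta mode is (α−1)/(α+β−2). With α+β = 40, the mode is (α−1)/38.
Set (α−1)/38 = 0.32 → α = 1 + 0.32·38 = 13.16.
β = 40 − α = 26.84.

α = 13.16, β = 26.84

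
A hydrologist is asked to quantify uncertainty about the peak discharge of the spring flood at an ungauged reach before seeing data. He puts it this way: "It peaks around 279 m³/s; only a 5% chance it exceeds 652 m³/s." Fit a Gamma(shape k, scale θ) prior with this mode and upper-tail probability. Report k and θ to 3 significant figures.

Gamma(k,θ) with k>1 has mode (k−1)θ, so θ = 279/(k−1).
Need P(X < 652) = 0.95 with θ tied to k this way. Start at k = 2, θ = 279: P(X<652) ≈ 0.678.
Too low — raise k to concentrate. Iterating converges to k ≈ 4.8.
Then θ = 279/(4.8−1) ≈ 73.5.

k ≈ 4.8, θ ≈ 73.5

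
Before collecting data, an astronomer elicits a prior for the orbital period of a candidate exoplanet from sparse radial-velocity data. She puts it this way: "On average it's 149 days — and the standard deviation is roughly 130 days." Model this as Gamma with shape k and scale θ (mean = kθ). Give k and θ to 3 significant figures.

For Gamma(k, scale θ): mean = kθ, variance = kθ², so CV = 1/√k.
CV = SD/mean = 130/149 = 0.8725, hence k = 1/CV² = 1.31.
Then θ = mean/k = 149/1.31 = 113.

k ≈ 1.31, θ ≈ 113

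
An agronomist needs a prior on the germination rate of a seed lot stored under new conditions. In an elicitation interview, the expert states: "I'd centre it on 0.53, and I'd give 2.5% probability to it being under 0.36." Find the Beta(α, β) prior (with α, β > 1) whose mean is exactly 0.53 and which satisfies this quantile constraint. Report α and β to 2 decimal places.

With mean 0.53 fixed, write α = 0.53s, β = 0.47s where s = α+β.
Need P(θ < 0.36) = 0.025 under Beta(0.53s, 0.47s). Normal approximation: (q−m)/√(m(1−m)/s) ≈ z_{0.025} = -1.96, so s ≈ 0.53·0.47·(-1.96)²/(0.36−0.53)² = 33.1.
At s = 33.1: P(θ<0.36) ≈ 0.024. Adjusting to match 0.025 gives s ≈ 32.34.
So α = 0.53·32.34 ≈ 17.14, β = 0.47·32.34 ≈ 15.20.

α ≈ 17.14, β ≈ 15.20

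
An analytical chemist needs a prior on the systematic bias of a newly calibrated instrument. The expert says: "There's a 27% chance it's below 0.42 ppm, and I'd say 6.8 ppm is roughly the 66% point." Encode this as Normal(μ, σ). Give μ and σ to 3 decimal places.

μ = 4.233, σ = 6.223

The p-quantile of Normal(μ,σ) is μ + z_p·σ, with z_{0.27} = -0.6128 and z_{0.66} = 0.4125.
Eliminate σ: μ = (z₂·x₁ − z₁·x₂)/(z₂ − z₁) = (0.4125·0.42 − (-0.6128)·6.8)/1.025 = 4.233.
Then σ = (x₂ − x₁)/(z₂ − z₁) = (6.8 − 0.42)/1.025 = 6.223.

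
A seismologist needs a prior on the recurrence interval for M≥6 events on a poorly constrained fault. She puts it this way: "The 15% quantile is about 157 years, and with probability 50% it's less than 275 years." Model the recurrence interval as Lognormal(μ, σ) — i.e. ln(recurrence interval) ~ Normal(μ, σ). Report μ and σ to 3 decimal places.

μ ≈ 5.617, σ ≈ 0.541

If T ~ Lognormal(μ,σ) then ln T ~ Normal(μ,σ), so the p-quantile of ln T is μ + z_p·σ.
ln(157) = 5.056 and ln(275) = 5.617; z_{0.15} = -1.036, z_{0.5} = 0.
σ = (5.617 − 5.056)/(0 − (-1.036)) = 0.541.
μ = 5.056 − (-1.036)·0.541 = 5.617.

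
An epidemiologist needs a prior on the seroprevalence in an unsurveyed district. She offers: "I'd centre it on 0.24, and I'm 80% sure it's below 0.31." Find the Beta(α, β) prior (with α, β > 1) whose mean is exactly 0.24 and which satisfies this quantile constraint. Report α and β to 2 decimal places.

α ≈ 5.90, β ≈ 18.67

With mean 0.24 fixed, write α = 0.24s, β = 0.76s where s = α+β.
Need P(θ < 0.31) = 0.8 under Beta(0.24s, 0.76s). Normal approximation: (q−m)/√(m(1−m)/s) ≈ z_{0.8} = 0.842, so s ≈ 0.24·0.76·(0.842)²/(0.31−0.24)² = 26.4.
At s = 26.4: P(θ<0.31) ≈ 0.807. Adjusting to match 0.8 gives s ≈ 24.57.
So α = 0.24·24.57 ≈ 5.90, β = 0.76·24.57 ≈ 18.67.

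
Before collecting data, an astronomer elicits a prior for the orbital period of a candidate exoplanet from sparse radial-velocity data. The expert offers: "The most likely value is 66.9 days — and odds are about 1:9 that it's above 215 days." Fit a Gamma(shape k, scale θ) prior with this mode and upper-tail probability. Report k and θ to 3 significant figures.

k ≈ 2.39, θ ≈ 48.3

Gamma(k,θ) with k>1 has mode (k−1)θ, so θ = 66.9/(k−1).
Need P(X < 215) = 0.9 with θ tied to k this way. Start at k = 2, θ = 66.9: P(X<215) ≈ 0.831.
Too low — raise k to concentrate. Iterating converges to k ≈ 2.39.
Then θ = 66.9/(2.39−1) ≈ 48.3.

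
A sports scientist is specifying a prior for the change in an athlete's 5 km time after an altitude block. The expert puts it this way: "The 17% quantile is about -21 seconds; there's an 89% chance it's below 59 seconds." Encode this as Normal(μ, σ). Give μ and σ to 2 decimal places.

μ = 14.00, σ = 36.69

For Normal(μ,σ), the p-quantile is μ + z_p·σ. Here z_{0.17} = -0.9542, z_{0.89} = 1.227.
So -21 = μ − 0.9542σ and 59 = μ + 1.227σ.
Subtracting: σ = (59 − -21)/(1.227 − (-0.9542)) = 36.69.
Then μ = -21 − (-0.9542)·36.69 = 14.00.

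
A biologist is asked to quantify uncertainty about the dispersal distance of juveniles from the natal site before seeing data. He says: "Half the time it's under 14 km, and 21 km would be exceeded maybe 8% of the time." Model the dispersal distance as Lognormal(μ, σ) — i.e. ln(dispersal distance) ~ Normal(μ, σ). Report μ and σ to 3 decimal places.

μ ≈ 2.639, σ ≈ 0.289

If T ~ Lognormal(μ,σ) then ln T ~ Normal(μ,σ), so the p-quantile of ln T is μ + z_p·σ.
ln(14) = 2.639 and ln(21) = 3.045; z_{0.5} = 0, z_{0.92} = 1.405.
σ = (3.045 − 2.639)/(1.405 − (0)) = 0.289.
μ = 2.639 − (0)·0.289 = 2.639.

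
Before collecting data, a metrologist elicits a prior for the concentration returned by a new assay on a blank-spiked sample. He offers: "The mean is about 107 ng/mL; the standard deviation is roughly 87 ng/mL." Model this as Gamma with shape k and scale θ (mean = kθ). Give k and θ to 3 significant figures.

For Gamma(k, scale θ): mean = kθ, variance = kθ², so CV = 1/√k.
CV = SD/mean = 87/107 = 0.8131, hence k = 1/CV² = 1.51.
Then θ = mean/k = 107/1.51 = 70.7.

k ≈ 1.51, θ ≈ 70.7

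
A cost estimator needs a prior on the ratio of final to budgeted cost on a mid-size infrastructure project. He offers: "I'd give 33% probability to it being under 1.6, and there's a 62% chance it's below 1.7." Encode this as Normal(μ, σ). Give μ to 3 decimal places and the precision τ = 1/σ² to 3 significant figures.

For Normal(μ,σ), the p-quantile is μ + z_p·σ. Here z_{0.33} = -0.4399, z_{0.62} = 0.3055.
So 1.6 = μ − 0.4399σ and 1.7 = μ + 0.3055σ.
Subtracting: σ = (1.7 − 1.6)/(0.3055 − (-0.4399)) = 0.134.
Then μ = 1.6 − (-0.4399)·0.134 = 1.659.
Precision τ = 1/σ² = 1/0.1342² = 55.6.

μ = 1.659, τ = 55.6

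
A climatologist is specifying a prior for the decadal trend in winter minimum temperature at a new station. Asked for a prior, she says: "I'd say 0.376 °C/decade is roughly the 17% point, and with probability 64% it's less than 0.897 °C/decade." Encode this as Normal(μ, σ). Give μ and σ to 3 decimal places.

μ = 0.755, σ = 0.397

For Normal(μ,σ), the p-quantile is μ + z_p·σ. Here z_{0.17} = -0.9542, z_{0.64} = 0.3585.
So 0.376 = μ − 0.9542σ and 0.897 = μ + 0.3585σ.
Subtracting: σ = (0.897 − 0.376)/(0.3585 − (-0.9542)) = 0.397.
Then μ = 0.376 − (-0.9542)·0.397 = 0.755.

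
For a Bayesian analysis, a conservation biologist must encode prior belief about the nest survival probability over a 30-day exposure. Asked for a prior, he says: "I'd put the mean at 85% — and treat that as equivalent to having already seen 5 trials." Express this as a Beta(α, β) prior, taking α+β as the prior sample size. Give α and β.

Under the effective-sample-size interpretation, Beta(α, β) has prior mean α/(α+β) and prior sample size α+β.
So α+β = 5 and α/(α+β) = 0.85, giving α = 0.85·5 = 4.25 and β = 5 − 4.25 = 0.75.

α = 4.25, β = 0.75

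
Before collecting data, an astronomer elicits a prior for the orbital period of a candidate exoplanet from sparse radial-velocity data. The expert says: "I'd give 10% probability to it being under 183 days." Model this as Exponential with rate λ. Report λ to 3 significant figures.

P(T < 183.0) = 1 − e^(−λ·183.0) = 0.1, so λ = −ln(1−0.1)/183.0 = −ln(0.9)/183.0 = 0.000576.

λ ≈ 0.000576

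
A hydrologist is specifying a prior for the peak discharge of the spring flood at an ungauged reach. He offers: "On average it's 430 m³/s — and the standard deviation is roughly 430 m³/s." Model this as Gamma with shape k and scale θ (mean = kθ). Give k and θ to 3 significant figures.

k ≈ 1, θ ≈ 430

For Gamma(k, scale θ): mean = kθ, variance = kθ², so CV = 1/√k.
CV = SD/mean = 430/430 = 1, hence k = 1/CV² = 1.
Then θ = mean/k = 430/1 = 430.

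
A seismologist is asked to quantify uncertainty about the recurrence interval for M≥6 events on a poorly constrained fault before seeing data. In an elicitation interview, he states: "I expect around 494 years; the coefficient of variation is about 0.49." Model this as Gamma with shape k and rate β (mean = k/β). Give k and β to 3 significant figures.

k ≈ 4.16, β ≈ 0.00843

For Gamma(k, rate β): mean = k/β, variance = k/β², so CV = 1/√k.
CV = 0.49, hence k = 1/CV² = 4.16.
Then β = k/mean = 4.16/494 = 0.00843.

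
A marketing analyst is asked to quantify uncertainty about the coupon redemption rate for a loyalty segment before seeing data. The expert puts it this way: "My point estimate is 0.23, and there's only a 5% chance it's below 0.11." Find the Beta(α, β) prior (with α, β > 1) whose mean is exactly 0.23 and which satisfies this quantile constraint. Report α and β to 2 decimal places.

With mean 0.23 fixed, write α = 0.23s, β = 0.77s where s = α+β.
Need P(θ < 0.11) = 0.05 under Beta(0.23s, 0.77s). Normal approximation: (q−m)/√(m(1−m)/s) ≈ z_{0.05} = -1.64, so s ≈ 0.23·0.77·(-1.64)²/(0.11−0.23)² = 33.3.
At s = 33.3: P(θ<0.11) ≈ 0.030. Adjusting to match 0.05 gives s ≈ 26.27.
So α = 0.23·26.27 ≈ 6.04, β = 0.77·26.27 ≈ 20.22.

α ≈ 6.04, β ≈ 20.22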